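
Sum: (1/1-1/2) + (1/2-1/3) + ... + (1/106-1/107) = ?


Telescoping: adjacent terms cancel.
= 1/1 - 1/107
= 1 - 1/107 = 106/107

Sum = 106/107


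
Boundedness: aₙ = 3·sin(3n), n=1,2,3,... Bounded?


For all n, -1 ≤ sin(3n) ≤ 1, so -3 ≤ 3·sin(3n) ≤ 3
Lower bound: -3, Upper bound: 3
The sequence IS bounded

Bounded (-3 ≤ aₙ ≤ 3)


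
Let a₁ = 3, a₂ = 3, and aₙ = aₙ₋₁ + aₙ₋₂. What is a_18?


Computing iteratively: 3, 3, 6, 9, 15, 24, 39, 63, 102, 165, 267, 432, ...
a_18 = 7752

a_18 = 7752


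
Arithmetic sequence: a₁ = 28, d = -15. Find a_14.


aₙ = a₁ + (n-1)d
= 28 + (14-1)×-15
= 28 - 195
= -167

a_14 = -167


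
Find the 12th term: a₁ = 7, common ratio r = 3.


aₙ = a₁·r^(n-1)
= 7×3^11
= 7×177147
= 1240029

a_12 = 1240029


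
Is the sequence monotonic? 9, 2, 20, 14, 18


Differences: -7, 18, -6, 4
Difference at position 2 is +18 (> 0) but position 1 is -7 (< 0) — sequence both rises and falls
→ NOT monotonic

Not monotonic


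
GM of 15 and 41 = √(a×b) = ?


GM = √(15×41) = √615 = 24.7992

GM = 24.7992


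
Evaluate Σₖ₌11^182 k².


Σₖ₌11^182 k² = Σₖ₌₁^182 k² − Σₖ₌₁^10 k²
= 182·183·365/6 − 10·11·21/6
= 2026115 − 385 = 2025730

Σk² = 2025730


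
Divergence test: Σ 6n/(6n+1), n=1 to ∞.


lim(n→∞) 6n/(6n+1) = 6/6 = 1  (divide numerator and denominator by n)
lim aₙ = 1 ≠ 0 → series DIVERGES

Diverges (lim aₙ = 1 ≠ 0)


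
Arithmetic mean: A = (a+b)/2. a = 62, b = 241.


AM = (62 + 241)/2 = 303/2 = 151.5

AM = 151.5


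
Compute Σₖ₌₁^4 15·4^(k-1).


Sₙ = 15×(4^4 - 1)/(4 - 1)
= 15×(256 - 1)/3
= 15×255/3
= 1275

S_4 = 1275


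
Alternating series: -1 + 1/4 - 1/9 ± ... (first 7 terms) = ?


S = -1 + 1/4 - 1/9 + 1/16 - 1/25 + 1/36 - 1/49
= -0.8312
(Full series converges to -π²/12 ≈ -0.8225)

S_7 = -0.8312


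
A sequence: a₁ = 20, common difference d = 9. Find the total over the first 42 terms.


aₙ = 20 + (42-1)×9 = 389
Sₙ = n(a₁+aₙ)/2 = 42×(20+389)/2
= 42×409/2 = 8589

S_42 = 8589


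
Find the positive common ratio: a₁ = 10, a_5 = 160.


r^(n-1) = aₙ/a₁
r^4 = 160/10 = 16
r = 16^(1/4)
= ±2; taking r > 0 gives r = 2

r = 2


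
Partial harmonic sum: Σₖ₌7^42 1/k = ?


Σₖ₌7^42 1/k = 1/7 + 1/8 + 1/9 + ... + 1/42
= 5339216043075299/2844937529085600
≈ 1.8767

Sum = 5339216043075299/2844937529085600 ≈ 1.8767


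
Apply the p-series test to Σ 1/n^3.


p-series test: Σ c/n^p converges if p > 1, diverges if p ≤ 1 (constant c > 0 doesn't affect convergence).
p = 3
3 > 1 → CONVERGES

Converges (p = 3 > 1)


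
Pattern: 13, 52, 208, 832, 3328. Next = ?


Pattern: geometric (r=4)
Terms: 13, 52, 208, 832, 3328
Next term = 13312

Next term = 13312


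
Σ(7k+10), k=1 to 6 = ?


Σ(7k+10) = 7·Σk + 10·n
= 7·21 + 10·6
= 147 + 60 = 207

Σ = 207


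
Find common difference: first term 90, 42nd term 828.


d = (aₙ - a₁)/(n-1)
= (828 - 90)/(42-1)
= 738/41 = 18

d = 18


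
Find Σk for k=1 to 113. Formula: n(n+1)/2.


n(n+1)/2 = 113×114/2 = 12882/2 = 6441

Σk = 6441


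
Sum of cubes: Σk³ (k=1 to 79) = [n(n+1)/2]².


n(n+1)/2 = 79×80/2 = 3160
Σk³ = 3160² = 9985600

Σk³ = 9985600


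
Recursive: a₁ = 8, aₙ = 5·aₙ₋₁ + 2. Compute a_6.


Computing step by step:
a_1 = 8
a_2 = 42
a_3 = 212
a_4 = 1062
a_5 = 5312
a_6 = 26562


a_6 = 26562


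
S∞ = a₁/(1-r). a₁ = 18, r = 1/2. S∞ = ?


S∞ = a₁/(1-r) = 18/(1 - 1/2)
= 18/(1/2)
= 36

S∞ = 36


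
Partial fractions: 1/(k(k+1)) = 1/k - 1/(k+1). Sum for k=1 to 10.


1/(k(k+1)) = 1/k - 1/(k+1) (partial fractions)
Telescoping: Σ = 1 - 1/11 = 10/11

Sum = 10/11


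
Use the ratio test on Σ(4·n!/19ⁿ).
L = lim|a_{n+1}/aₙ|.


aₙ = 4·n!/19^n
a_{n+1}/aₙ = (n+1)!/19^(n+1) × 19^n/n!  (constant 4 cancels)
= (n+1)/19
L = lim(n→∞) (n+1)/19 = ∞
L > 1 → series DIVERGES

Diverges (ratio test: L = ∞ > 1)


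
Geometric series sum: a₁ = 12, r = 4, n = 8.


Sₙ = 12×(4^8 - 1)/(4 - 1)
= 12×(65536 - 1)/3
= 12×65535/3
= 262140

S_8 = 262140


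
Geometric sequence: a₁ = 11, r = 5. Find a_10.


aₙ = a₁·r^(n-1)
= 11×5^9
= 11×1953125
= 21484375

a_10 = 21484375


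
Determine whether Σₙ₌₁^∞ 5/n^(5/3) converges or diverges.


p-series test: Σ c/n^p converges if p > 1, diverges if p ≤ 1 (constant c > 0 doesn't affect convergence).
p = 5/3
5/3 > 1 → CONVERGES

Converges (p = 5/3 > 1)


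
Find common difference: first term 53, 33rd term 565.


d = (aₙ - a₁)/(n-1)
= (565 - 53)/(33-1)
= 512/32 = 16

d = 16


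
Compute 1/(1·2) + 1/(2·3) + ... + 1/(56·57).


1/(k(k+1)) = 1/k - 1/(k+1) (partial fractions)
Telescoping: Σ = 1 - 1/57 = 56/57

Sum = 56/57


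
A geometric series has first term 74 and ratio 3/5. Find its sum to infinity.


S∞ = a₁/(1-r) = 74/(1 - 3/5)
= 74/(2/5)
= 185

S∞ = 185


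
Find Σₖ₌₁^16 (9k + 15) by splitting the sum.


Σ(9k+15) = 9·Σk + 15·n
= 9·136 + 15·16
= 1224 + 240 = 1464

Σ = 1464


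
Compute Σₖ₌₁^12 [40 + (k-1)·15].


aₙ = 40 + (12-1)×15 = 205
Sₙ = n(a₁+aₙ)/2 = 12×(40+205)/2
= 12×245/2 = 1470

S_12 = 1470


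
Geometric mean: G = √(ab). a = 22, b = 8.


GM = √(22×8) = √176 = 13.2665

GM = 13.2665


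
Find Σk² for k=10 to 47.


Σₖ₌10^47 k² = Σₖ₌₁^47 k² − Σₖ₌₁^9 k²
= 47·48·95/6 − 9·10·19/6
= 35720 − 285 = 35435

Σk² = 35435


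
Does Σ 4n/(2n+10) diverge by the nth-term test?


lim(n→∞) 4n/(2n+10) = 4/2 = 2  (divide numerator and denominator by n)
lim aₙ = 2 ≠ 0 → series DIVERGES

Diverges (lim aₙ = 2 ≠ 0)


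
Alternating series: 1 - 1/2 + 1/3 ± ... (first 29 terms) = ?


S = 1 - 1/2 + 1/3 - 1/4 + 1/5 - 1/6 + 1/7 - 1/8 ± ...
= 0.7101
(Full series converges to +ln(2) ≈ +0.6931)

S_29 = 0.7101


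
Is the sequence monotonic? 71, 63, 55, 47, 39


Differences: -8, -8, -8, -8
All differences < 0 → strictly DECREASING

Monotonically decreasing


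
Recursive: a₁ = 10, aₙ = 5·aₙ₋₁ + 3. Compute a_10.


Computing step by step:
a_1 = 10
a_2 = 53
a_3 = 268
a_4 = 1343
a_5 = 6718
a_6 = 33593
a_7 = 167968
a_8 = 839843
a_9 = 4199218
a_10 = 20996093


a_10 = 20996093


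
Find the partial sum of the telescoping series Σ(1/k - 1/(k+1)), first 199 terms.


Telescoping: adjacent terms cancel.
= 1/1 - 1/200
= 1 - 1/200 = 199/200

Sum = 199/200


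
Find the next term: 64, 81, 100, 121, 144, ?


Pattern: perfect squares: n²
Terms: 64, 81, 100, 121, 144
Next term = 169

Next term = 169


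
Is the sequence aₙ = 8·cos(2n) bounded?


For all n, -1 ≤ cos(2n) ≤ 1, so -8 ≤ 8·cos(2n) ≤ 8
Lower bound: -8, Upper bound: 8
The sequence IS bounded

Bounded (-8 ≤ aₙ ≤ 8)


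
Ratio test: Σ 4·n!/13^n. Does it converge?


aₙ = 4·n!/13^n
a_{n+1}/aₙ = (n+1)!/13^(n+1) × 13^n/n!  (constant 4 cancels)
= (n+1)/13
L = lim(n→∞) (n+1)/13 = ∞
L > 1 → series DIVERGES

Diverges (ratio test: L = ∞ > 1)


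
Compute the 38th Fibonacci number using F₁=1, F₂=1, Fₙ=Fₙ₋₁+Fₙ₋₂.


Fibonacci sequence: 1, 1, 2, 3, 5, 8, 13, 21, 34, 55, 89, ...
F(38) = 39088169

F(38) = 39088169


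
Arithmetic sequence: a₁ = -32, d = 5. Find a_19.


aₙ = a₁ + (n-1)d
= -32 + (19-1)×5
= -32 + 90
= 58

a_19 = 58


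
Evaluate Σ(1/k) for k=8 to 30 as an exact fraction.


Σₖ₌8^30 1/k = 1/8 + 1/9 + 1/10 + ... + 1/30
= 3265686320887/2329089562800
≈ 1.4021

Sum = 3265686320887/2329089562800 ≈ 1.4021


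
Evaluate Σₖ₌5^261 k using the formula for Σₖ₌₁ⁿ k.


Σₖ₌5^261 k = Σₖ₌₁^261 k − Σₖ₌₁^4 k
= 261·262/2 − 4·5/2
= 34191 − 10 = 34181

Σk = 34181


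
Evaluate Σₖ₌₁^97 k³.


n(n+1)/2 = 97×98/2 = 4753
Σk³ = 4753² = 22591009

Σk³ = 22591009


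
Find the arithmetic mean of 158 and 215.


AM = (158 + 215)/2 = 373/2 = 186.5

AM = 186.5


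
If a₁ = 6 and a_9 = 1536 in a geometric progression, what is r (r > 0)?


r^(n-1) = aₙ/a₁
r^8 = 1536/6 = 256
r = 256^(1/8)
= ±2; taking r > 0 gives r = 2

r = 2


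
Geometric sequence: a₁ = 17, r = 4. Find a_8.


aₙ = a₁·r^(n-1)
= 17×4^7
= 17×16384
= 278528

a_8 = 278528


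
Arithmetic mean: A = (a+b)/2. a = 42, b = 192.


AM = (42 + 192)/2 = 234/2 = 117

AM = 117


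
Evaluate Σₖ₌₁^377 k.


n(n+1)/2 = 377×378/2 = 142506/2 = 71253

Σk = 71253


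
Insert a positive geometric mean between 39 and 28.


GM = √(39×28) = √1092 = 33.0454

GM = 33.0454


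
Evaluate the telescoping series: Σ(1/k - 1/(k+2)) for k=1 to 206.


Telescoping with gap 2: two head and two tail terms survive.
= (1 + 1/2) - (1/207 + 1/208)
= 3/2 - 1/207 - 1/208 = 64169/43056

Sum = 64169/43056


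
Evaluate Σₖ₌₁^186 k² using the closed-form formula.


n = 186
n(n+1)(2n+1)/6 = 186×187×373/6
= 12973686/6 = 2162281

Σk² = 2162281


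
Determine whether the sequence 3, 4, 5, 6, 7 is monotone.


Differences: 1, 1, 1, 1
All differences > 0 → strictly INCREASING

Monotonically increasing


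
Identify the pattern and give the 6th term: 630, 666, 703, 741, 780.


Pattern: triangular numbers: n(n+1)/2
Terms: 630, 666, 703, 741, 780
Next term = 820

Next term = 820


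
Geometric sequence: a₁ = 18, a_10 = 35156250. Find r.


r^(n-1) = aₙ/a₁
r^9 = 35156250/18 = 1953125
r = 1953125^(1/9)
= 5

r = 5


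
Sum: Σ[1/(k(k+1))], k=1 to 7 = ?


1/(k(k+1)) = 1/k - 1/(k+1) (partial fractions)
Telescoping: Σ = 1 - 1/8 = 7/8

Sum = 7/8


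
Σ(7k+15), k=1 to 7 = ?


Σ(7k+15) = 7·Σk + 15·n
= 7·28 + 15·7
= 196 + 105 = 301

Σ = 301


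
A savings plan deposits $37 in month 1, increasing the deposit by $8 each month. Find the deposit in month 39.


aₙ = a₁ + (n-1)d
= 37 + (39-1)×8
= 37 + 304
= 341

a_39 = 341


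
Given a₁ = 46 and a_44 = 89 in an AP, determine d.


d = (aₙ - a₁)/(n-1)
= (89 - 46)/(44-1)
= 43/43 = 1

d = 1


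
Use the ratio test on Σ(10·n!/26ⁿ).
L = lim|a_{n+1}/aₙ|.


aₙ = 10·n!/26^n
a_{n+1}/aₙ = (n+1)!/26^(n+1) × 26^n/n!  (constant 10 cancels)
= (n+1)/26
L = lim(n→∞) (n+1)/26 = ∞
L > 1 → series DIVERGES

Diverges (ratio test: L = ∞ > 1)


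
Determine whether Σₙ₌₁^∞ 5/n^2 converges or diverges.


p-series test: Σ c/n^p converges if p > 1, diverges if p ≤ 1 (constant c > 0 doesn't affect convergence).
p = 2
2 > 1 → CONVERGES

Converges (p = 2 > 1)


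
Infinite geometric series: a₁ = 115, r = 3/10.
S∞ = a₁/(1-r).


S∞ = a₁/(1-r) = 115/(1 - 3/10)
= 115/(7/10)
= 1150/7

S∞ = 1150/7


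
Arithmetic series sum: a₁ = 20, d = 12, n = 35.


aₙ = 20 + (35-1)×12 = 428
Sₙ = n(a₁+aₙ)/2 = 35×(20+428)/2
= 35×448/2 = 7840

S_35 = 7840


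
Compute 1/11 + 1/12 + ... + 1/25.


Σₖ₌11^25 1/k = 1/11 + 1/12 + 1/13 + ... + 1/25
= 23745735331/26771144400
≈ 0.887

Sum = 23745735331/26771144400 ≈ 0.887


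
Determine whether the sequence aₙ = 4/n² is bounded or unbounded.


a₁ = 4, a₂ = 4/4, a₃ = 4/9, ...
0 < aₙ ≤ 4 for all n ≥ 1
The sequence IS bounded

Bounded (0 < aₙ ≤ 4)


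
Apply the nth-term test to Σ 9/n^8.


lim(n→∞) 9/n^8 = 0
lim aₙ = 0 → nth-term test is INCONCLUSIVE
(Need other tests; this is actually a convergent p-series with p=8 > 1)

Inconclusive (lim aₙ = 0; need another test)


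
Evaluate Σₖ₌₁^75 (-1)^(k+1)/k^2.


S = 1 - 1/4 + 1/9 - 1/16 + 1/25 - 1/36 + 1/49 - 1/64 ± ...
= 0.8226
(Full series converges to +π²/12 ≈ +0.8225)

S_75 = 0.8226


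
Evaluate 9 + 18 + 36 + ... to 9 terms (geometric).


Sₙ = 9×(2^9 - 1)/(2 - 1)
= 9×(512 - 1)/1
= 9×511/1
= 4599

S_9 = 4599


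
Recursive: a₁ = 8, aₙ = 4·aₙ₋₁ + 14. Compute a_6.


Computing step by step:
a_1 = 8
a_2 = 46
a_3 = 198
a_4 = 806
a_5 = 3238
a_6 = 12966


a_6 = 12966


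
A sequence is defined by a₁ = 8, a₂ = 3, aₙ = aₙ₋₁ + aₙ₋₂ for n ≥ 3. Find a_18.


Computing iteratively: 8, 3, 11, 14, 25, 39, 64, 103, 167, 270, 437, 707, ...
a_18 = 12687

a_18 = 12687


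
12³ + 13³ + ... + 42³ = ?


Σₖ₌12^42 k³ = [42·43/2]² − [11·12/2]²
= 815409 − 4356 = 811053

Σk³ = 811053


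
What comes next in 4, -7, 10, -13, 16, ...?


Pattern: alternating sign, magnitude arithmetic (d=3)
Terms: 4, -7, 10, -13, 16
Next term = -19

Next term = -19


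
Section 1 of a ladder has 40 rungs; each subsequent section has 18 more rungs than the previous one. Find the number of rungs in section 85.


aₙ = a₁ + (n-1)d
= 40 + (85-1)×18
= 40 + 1512
= 1552

a_85 = 1552


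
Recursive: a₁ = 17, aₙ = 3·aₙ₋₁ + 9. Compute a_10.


Computing step by step:
a_1 = 17
a_2 = 60
a_3 = 189
a_4 = 576
a_5 = 1737
a_6 = 5220
a_7 = 15669
a_8 = 47016
a_9 = 141057
a_10 = 423180


a_10 = 423180


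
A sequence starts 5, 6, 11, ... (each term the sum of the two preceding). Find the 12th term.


Computing iteratively: 5, 6, 11, 17, 28, 45, 73, 118, 191, 309, 500, 809
a_12 = 809

a_12 = 809


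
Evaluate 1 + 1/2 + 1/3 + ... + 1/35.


H_35 = 1/1 + 1/2 + 1/3 + ... + 1/35
= 54437269998109/13127595717600
≈ 4.1468

H_35 = 54437269998109/13127595717600 ≈ 4.1468


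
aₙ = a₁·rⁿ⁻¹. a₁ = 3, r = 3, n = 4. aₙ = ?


aₙ = a₁·r^(n-1)
= 3×3^3
= 3×27
= 81

a_4 = 81


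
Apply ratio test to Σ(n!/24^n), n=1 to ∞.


aₙ = n!/24^n
a_{n+1}/aₙ = (n+1)!/24^(n+1) × 24^n/n!
= (n+1)/24
L = lim(n→∞) (n+1)/24 = ∞
L > 1 → series DIVERGES

Diverges (ratio test: L = ∞ > 1)


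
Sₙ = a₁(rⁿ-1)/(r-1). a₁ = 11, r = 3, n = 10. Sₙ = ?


Sₙ = 11×(3^10 - 1)/(3 - 1)
= 11×(59049 - 1)/2
= 11×59048/2
= 324764

S_10 = 324764


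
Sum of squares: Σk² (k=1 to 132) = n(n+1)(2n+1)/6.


n = 132
n(n+1)(2n+1)/6 = 132×133×265/6
= 4652340/6 = 775390

Σk² = 775390


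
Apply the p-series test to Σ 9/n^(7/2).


p-series test: Σ c/n^p converges if p > 1, diverges if p ≤ 1 (constant c > 0 doesn't affect convergence).
p = 7/2
7/2 > 1 → CONVERGES

Converges (p = 7/2 > 1)


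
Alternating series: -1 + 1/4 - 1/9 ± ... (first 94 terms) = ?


S = -1 + 1/4 - 1/9 + 1/16 - 1/25 + 1/36 - 1/49 + 1/64 ± ...
= -0.8224
(Full series converges to -π²/12 ≈ -0.8225)

S_94 = -0.8224


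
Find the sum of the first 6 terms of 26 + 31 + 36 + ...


aₙ = 26 + (6-1)×5 = 51
Sₙ = n(a₁+aₙ)/2 = 6×(26+51)/2
= 6×77/2 = 231

S_6 = 231


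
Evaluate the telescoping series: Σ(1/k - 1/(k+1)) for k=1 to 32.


Telescoping: adjacent terms cancel.
= 1/1 - 1/33
= 1 - 1/33 = 32/33

Sum = 32/33


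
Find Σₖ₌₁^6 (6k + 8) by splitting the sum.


Σ(6k+8) = 6·Σk + 8·n
= 6·21 + 8·6
= 126 + 48 = 174

Σ = 174


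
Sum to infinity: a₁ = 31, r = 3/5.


S∞ = a₁/(1-r) = 31/(1 - 3/5)
= 31/(2/5)
= 155/2

S∞ = 155/2


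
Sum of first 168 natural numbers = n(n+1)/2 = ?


n(n+1)/2 = 168×169/2 = 28392/2 = 14196

Σk = 14196


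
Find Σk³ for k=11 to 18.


Σₖ₌11^18 k³ = [18·19/2]² − [10·11/2]²
= 29241 − 3025 = 26216

Σk³ = 26216


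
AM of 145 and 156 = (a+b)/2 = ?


AM = (145 + 156)/2 = 301/2 = 150.5

AM = 150.5


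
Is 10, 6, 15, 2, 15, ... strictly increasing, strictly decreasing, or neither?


Differences: -4, 9, -13, 13
Difference at position 2 is +9 (> 0) but position 1 is -4 (< 0) — sequence both rises and falls
→ NOT monotonic

Not monotonic


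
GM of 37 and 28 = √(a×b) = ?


GM = √(37×28) = √1036 = 32.187

GM = 32.187


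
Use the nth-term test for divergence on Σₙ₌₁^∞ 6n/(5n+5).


lim(n→∞) 6n/(5n+5) = 6/5 = 6/5  (divide numerator and denominator by n)
lim aₙ = 6/5 ≠ 0 → series DIVERGES

Diverges (lim aₙ = 6/5 ≠ 0)


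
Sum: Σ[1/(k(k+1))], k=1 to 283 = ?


1/(k(k+1)) = 1/k - 1/(k+1) (partial fractions)
Telescoping: Σ = 1 - 1/284 = 283/284

Sum = 283/284


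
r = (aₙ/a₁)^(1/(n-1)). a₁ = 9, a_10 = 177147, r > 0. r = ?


r^(n-1) = aₙ/a₁
r^9 = 177147/9 = 19683
r = 19683^(1/9)
= 3

r = 3


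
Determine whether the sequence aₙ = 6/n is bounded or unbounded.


a₁ = 6, a₂ = 6/2, a₃ = 6/3, ...
0 < aₙ ≤ 6 for all n ≥ 1
Lower bound: 0, Upper bound: 6
The sequence IS bounded

Bounded (0 < aₙ ≤ 6)


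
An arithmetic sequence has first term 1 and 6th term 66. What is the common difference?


d = (aₙ - a₁)/(n-1)
= (66 - 1)/(6-1)
= 65/5 = 13

d = 13


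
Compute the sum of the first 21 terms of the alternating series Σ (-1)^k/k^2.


S = -1 + 1/4 - 1/9 + 1/16 - 1/25 + 1/36 - 1/49 + 1/64 ± ...
= -0.8235
(Full series converges to -π²/12 ≈ -0.8225)

S_21 = -0.8235


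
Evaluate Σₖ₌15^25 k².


Σₖ₌15^25 k² = Σₖ₌₁^25 k² − Σₖ₌₁^14 k²
= 25·26·51/6 − 14·15·29/6
= 5525 − 1015 = 4510

Σk² = 4510


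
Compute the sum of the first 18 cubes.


n(n+1)/2 = 18×19/2 = 171
Σk³ = 171² = 29241

Σk³ = 29241


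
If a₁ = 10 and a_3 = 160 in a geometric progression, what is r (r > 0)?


r^(n-1) = aₙ/a₁
r^2 = 160/10 = 16
r = 16^(1/2)
= ±4; taking r > 0 gives r = 4

r = 4


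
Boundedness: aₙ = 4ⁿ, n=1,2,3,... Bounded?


aₙ = 4ⁿ → as n→∞, aₙ→∞ (since base 4 > 1)
No finite upper bound exists
The sequence is UNBOUNDED

Unbounded (aₙ → ∞ as n → ∞)


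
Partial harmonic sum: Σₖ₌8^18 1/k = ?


Σₖ₌8^18 1/k = 1/8 + 1/9 + 1/10 + ... + 1/18
= 736973/816816
≈ 0.9023

Sum = 736973/816816 ≈ 0.9023


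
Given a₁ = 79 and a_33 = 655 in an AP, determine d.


d = (aₙ - a₁)/(n-1)
= (655 - 79)/(33-1)
= 576/32 = 18

d = 18


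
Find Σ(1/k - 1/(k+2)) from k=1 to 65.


Telescoping with gap 2: two head and two tail terms survive.
= (1 + 1/2) - (1/66 + 1/67)
= 3/2 - 1/66 - 1/67 = 3250/2211

Sum = 3250/2211


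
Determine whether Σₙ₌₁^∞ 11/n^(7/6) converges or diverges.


p-series test: Σ c/n^p converges if p > 1, diverges if p ≤ 1 (constant c > 0 doesn't affect convergence).
p = 7/6
7/6 > 1 → CONVERGES

Converges (p = 7/6 > 1)


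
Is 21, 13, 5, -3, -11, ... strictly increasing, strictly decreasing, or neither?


Differences: -8, -8, -8, -8
All differences < 0 → strictly DECREASING

Monotonically decreasing


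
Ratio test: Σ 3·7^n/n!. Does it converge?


aₙ = 3·7^n/n!
a_{n+1}/aₙ = 7^(n+1)/(n+1)! × n!/7^n  (constant 3 cancels)
= 7/(n+1)
L = lim(n→∞) 7/(n+1) = 0
L < 1 → series CONVERGES

Converges (ratio test: L = 0 < 1)


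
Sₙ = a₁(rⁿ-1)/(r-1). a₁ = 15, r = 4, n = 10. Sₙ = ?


Sₙ = 15×(4^10 - 1)/(4 - 1)
= 15×(1048576 - 1)/3
= 15×1048575/3
= 5242875

S_10 = 5242875


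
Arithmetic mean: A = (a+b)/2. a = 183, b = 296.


AM = (183 + 296)/2 = 479/2 = 239.5

AM = 239.5


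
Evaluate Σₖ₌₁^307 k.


n(n+1)/2 = 307×308/2 = 94556/2 = 47278

Σk = 47278


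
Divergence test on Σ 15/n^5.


lim(n→∞) 15/n^5 = 0
lim aₙ = 0 → nth-term test is INCONCLUSIVE
(Need other tests; this is actually a convergent p-series with p=5 > 1)

Inconclusive (lim aₙ = 0; need another test)


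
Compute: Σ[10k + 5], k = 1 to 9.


Σ(10k+5) = 10·Σk + 5·n
= 10·45 + 5·9
= 450 + 45 = 495

Σ = 495


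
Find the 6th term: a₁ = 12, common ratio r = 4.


aₙ = a₁·r^(n-1)
= 12×4^5
= 12×1024
= 12288

a_6 = 12288


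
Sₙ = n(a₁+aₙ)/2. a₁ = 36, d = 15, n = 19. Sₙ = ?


aₙ = 36 + (19-1)×15 = 306
Sₙ = n(a₁+aₙ)/2 = 19×(36+306)/2
= 19×342/2 = 3249

S_19 = 3249


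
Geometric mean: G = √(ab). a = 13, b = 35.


GM = √(13×35) = √455 = 21.3307

GM = 21.3307


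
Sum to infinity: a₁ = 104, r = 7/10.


S∞ = a₁/(1-r) = 104/(1 - 7/10)
= 104/(3/10)
= 1040/3

S∞ = 1040/3


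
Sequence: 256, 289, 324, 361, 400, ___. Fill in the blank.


Pattern: perfect squares: n²
Terms: 256, 289, 324, 361, 400
Next term = 441

Next term = 441


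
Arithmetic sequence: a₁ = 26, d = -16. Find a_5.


aₙ = a₁ + (n-1)d
= 26 + (5-1)×-16
= 26 - 64
= -38

a_5 = -38


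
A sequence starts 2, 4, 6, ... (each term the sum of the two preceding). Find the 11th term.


Computing iteratively: 2, 4, 6, 10, 16, 26, 42, 68, 110, 178, 288
a_11 = 288

a_11 = 288


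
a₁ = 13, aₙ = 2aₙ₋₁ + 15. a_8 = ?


Computing step by step:
a_1 = 13
a_2 = 41
a_3 = 97
a_4 = 209
a_5 = 433
a_6 = 881
a_7 = 1777
a_8 = 3569


a_8 = 3569


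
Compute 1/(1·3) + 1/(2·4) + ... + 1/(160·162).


1/(k(k+2)) = (1/2)·(1/k - 1/(k+2)) (partial fractions)
Telescoping: Σ = (1/2)·(1 + 1/2 - 1/161 - 1/162) = 9700/13041

Sum = 9700/13041


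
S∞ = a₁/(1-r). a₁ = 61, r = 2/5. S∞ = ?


S∞ = a₁/(1-r) = 61/(1 - 2/5)
= 61/(3/5)
= 305/3

S∞ = 305/3


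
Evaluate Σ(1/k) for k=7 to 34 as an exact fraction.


Σₖ₌7^34 1/k = 1/7 + 1/8 + 1/9 + ... + 1/34
= 21899586326629/13127595717600
≈ 1.6682

Sum = 21899586326629/13127595717600 ≈ 1.6682


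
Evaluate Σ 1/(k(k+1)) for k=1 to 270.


1/(k(k+1)) = 1/k - 1/(k+1) (partial fractions)
Telescoping: Σ = 1 - 1/271 = 270/271

Sum = 270/271


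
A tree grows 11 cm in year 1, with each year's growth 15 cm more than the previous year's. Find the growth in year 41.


aₙ = a₁ + (n-1)d
= 11 + (41-1)×15
= 11 + 600
= 611

a_41 = 611


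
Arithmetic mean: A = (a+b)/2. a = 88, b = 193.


AM = (88 + 193)/2 = 281/2 = 140.5

AM = 140.5


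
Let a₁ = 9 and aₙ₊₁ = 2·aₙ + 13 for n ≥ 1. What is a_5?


Computing step by step:
a_1 = 9
a_2 = 31
a_3 = 75
a_4 = 163
a_5 = 339


a_5 = 339


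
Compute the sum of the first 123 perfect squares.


n = 123
n(n+1)(2n+1)/6 = 123×124×247/6
= 3767244/6 = 627874

Σk² = 627874


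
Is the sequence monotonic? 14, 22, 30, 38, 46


Differences: 8, 8, 8, 8
All differences > 0 → strictly INCREASING

Monotonically increasing


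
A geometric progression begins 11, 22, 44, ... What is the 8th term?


aₙ = a₁·r^(n-1)
= 11×2^7
= 11×128
= 1408

a_8 = 1408


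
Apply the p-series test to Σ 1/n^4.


p-series test: Σ c/n^p converges if p > 1, diverges if p ≤ 1 (constant c > 0 doesn't affect convergence).
p = 4
4 > 1 → CONVERGES

Converges (p = 4 > 1)


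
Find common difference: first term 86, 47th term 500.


d = (aₙ - a₁)/(n-1)
= (500 - 86)/(47-1)
= 414/46 = 9

d = 9


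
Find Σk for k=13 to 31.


Σₖ₌13^31 k = Σₖ₌₁^31 k − Σₖ₌₁^12 k
= 31·32/2 − 12·13/2
= 496 − 78 = 418

Σk = 418


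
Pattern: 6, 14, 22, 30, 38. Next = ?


Pattern: arithmetic (d=8)
Terms: 6, 14, 22, 30, 38
Next term = 46

Next term = 46


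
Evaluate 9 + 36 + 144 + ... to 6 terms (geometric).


Sₙ = 9×(4^6 - 1)/(4 - 1)
= 9×(4096 - 1)/3
= 9×4095/3
= 12285

S_6 = 12285


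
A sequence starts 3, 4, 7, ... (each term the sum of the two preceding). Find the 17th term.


Computing iteratively: 3, 4, 7, 11, 18, 29, 47, 76, 123, 199, 322, 521, ...
a_17 = 5778

a_17 = 5778


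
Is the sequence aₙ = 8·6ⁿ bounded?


aₙ = 8·6ⁿ → as n→∞, aₙ→∞ (since base 6 > 1)
No finite upper bound exists
The sequence is UNBOUNDED

Unbounded (aₙ → ∞ as n → ∞)


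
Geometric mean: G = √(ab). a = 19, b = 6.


GM = √(19×6) = √114 = 10.6771

GM = 10.6771


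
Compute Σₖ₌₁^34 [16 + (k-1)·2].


aₙ = 16 + (34-1)×2 = 82
Sₙ = n(a₁+aₙ)/2 = 34×(16+82)/2
= 34×98/2 = 1666

S_34 = 1666


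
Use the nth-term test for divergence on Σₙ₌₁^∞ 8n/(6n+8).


lim(n→∞) 8n/(6n+8) = 8/6 = 4/3  (divide numerator and denominator by n)
lim aₙ = 4/3 ≠ 0 → series DIVERGES

Diverges (lim aₙ = 4/3 ≠ 0)


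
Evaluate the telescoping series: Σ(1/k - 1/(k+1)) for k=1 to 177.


Telescoping: adjacent terms cancel.
= 1/1 - 1/178
= 1 - 1/178 = 177/178

Sum = 177/178


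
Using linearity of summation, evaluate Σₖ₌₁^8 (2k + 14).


Σ(2k+14) = 2·Σk + 14·n
= 2·36 + 14·8
= 72 + 112 = 184

Σ = 184


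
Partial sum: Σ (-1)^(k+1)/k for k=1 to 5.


S = 1 - 1/2 + 1/3 - 1/4 + 1/5
= 0.7833
(Full series converges to +ln(2) ≈ +0.6931)

S_5 = 0.7833


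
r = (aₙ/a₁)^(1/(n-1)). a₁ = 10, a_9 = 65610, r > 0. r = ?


r^(n-1) = aₙ/a₁
r^8 = 65610/10 = 6561
r = 6561^(1/8)
= ±3; taking r > 0 gives r = 3

r = 3


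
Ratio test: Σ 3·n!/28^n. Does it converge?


aₙ = 3·n!/28^n
a_{n+1}/aₙ = (n+1)!/28^(n+1) × 28^n/n!  (constant 3 cancels)
= (n+1)/28
L = lim(n→∞) (n+1)/28 = ∞
L > 1 → series DIVERGES

Diverges (ratio test: L = ∞ > 1)


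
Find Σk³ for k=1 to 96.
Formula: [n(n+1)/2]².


n(n+1)/2 = 96×97/2 = 4656
Σk³ = 4656² = 21678336

Σk³ = 21678336


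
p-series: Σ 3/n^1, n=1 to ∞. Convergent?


p-series test: Σ c/n^p converges if p > 1, diverges if p ≤ 1 (constant c > 0 doesn't affect convergence).
p = 1
1 ≤ 1 → DIVERGES

Diverges (p = 1 ≤ 1)


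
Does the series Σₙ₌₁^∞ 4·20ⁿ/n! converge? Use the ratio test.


aₙ = 4·20^n/n!
a_{n+1}/aₙ = 20^(n+1)/(n+1)! × n!/20^n  (constant 4 cancels)
= 20/(n+1)
L = lim(n→∞) 20/(n+1) = 0
L < 1 → series CONVERGES

Converges (ratio test: L = 0 < 1)


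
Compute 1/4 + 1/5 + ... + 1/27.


Σₖ₌4^27 1/k = 1/4 + 1/5 + 1/6 + ... + 1/27
= 165294957803/80313433200
≈ 2.0581

Sum = 165294957803/80313433200 ≈ 2.0581


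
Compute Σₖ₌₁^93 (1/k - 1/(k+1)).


Telescoping: adjacent terms cancel.
= 1/1 - 1/94
= 1 - 1/94 = 93/94

Sum = 93/94


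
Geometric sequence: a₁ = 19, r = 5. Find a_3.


aₙ = a₁·r^(n-1)
= 19×5^2
= 19×25
= 475

a_3 = 475


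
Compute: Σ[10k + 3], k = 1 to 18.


Σ(10k+3) = 10·Σk + 3·n
= 10·171 + 3·18
= 1710 + 54 = 1764

Σ = 1764


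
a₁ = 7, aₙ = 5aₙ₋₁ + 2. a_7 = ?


Computing step by step:
a_1 = 7
a_2 = 37
a_3 = 187
a_4 = 937
a_5 = 4687
a_6 = 23437
a_7 = 117187


a_7 = 117187


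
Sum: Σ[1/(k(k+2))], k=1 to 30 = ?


1/(k(k+2)) = (1/2)·(1/k - 1/(k+2)) (partial fractions)
Telescoping: Σ = (1/2)·(1 + 1/2 - 1/31 - 1/32) = 1425/1984

Sum = 1425/1984


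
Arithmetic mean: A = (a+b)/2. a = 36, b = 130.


AM = (36 + 130)/2 = 166/2 = 83

AM = 83


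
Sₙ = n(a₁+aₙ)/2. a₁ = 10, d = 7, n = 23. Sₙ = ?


aₙ = 10 + (23-1)×7 = 164
Sₙ = n(a₁+aₙ)/2 = 23×(10+164)/2
= 23×174/2 = 2001

S_23 = 2001


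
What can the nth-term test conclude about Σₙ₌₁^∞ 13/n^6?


lim(n→∞) 13/n^6 = 0
lim aₙ = 0 → nth-term test is INCONCLUSIVE
(Need other tests; this is actually a convergent p-series with p=6 > 1)

Inconclusive (lim aₙ = 0; need another test)


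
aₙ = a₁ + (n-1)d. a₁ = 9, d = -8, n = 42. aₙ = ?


aₙ = a₁ + (n-1)d
= 9 + (42-1)×-8
= 9 - 328
= -319

a_42 = -319


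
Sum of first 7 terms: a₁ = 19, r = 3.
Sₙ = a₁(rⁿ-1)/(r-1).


Sₙ = 19×(3^7 - 1)/(3 - 1)
= 19×(2187 - 1)/2
= 19×2186/2
= 20767

S_7 = 20767


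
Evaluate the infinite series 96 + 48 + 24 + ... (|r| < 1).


S∞ = a₁/(1-r) = 96/(1 - 1/2)
= 96/(1/2)
= 192

S∞ = 192


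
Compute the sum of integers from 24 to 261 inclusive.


Σₖ₌24^261 k = Σₖ₌₁^261 k − Σₖ₌₁^23 k
= 261·262/2 − 23·24/2
= 34191 − 276 = 33915

Σk = 33915


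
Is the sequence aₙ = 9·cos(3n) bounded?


For all n, -1 ≤ cos(3n) ≤ 1, so -9 ≤ 9·cos(3n) ≤ 9
Lower bound: -9, Upper bound: 9
The sequence IS bounded

Bounded (-9 ≤ aₙ ≤ 9)


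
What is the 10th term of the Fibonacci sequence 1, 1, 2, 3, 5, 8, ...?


Fibonacci sequence: 1, 1, 2, 3, 5, 8, 13, 21, 34, 55
F(10) = 55

F(10) = 55


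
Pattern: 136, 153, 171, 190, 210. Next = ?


Pattern: triangular numbers: n(n+1)/2
Terms: 136, 153, 171, 190, 210
Next term = 231

Next term = 231


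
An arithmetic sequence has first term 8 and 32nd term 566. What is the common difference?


d = (aₙ - a₁)/(n-1)
= (566 - 8)/(32-1)
= 558/31 = 18

d = 18


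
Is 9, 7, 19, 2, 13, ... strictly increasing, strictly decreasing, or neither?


Differences: -2, 12, -17, 11
Difference at position 2 is +12 (> 0) but position 1 is -2 (< 0) — sequence both rises and falls
→ NOT monotonic

Not monotonic


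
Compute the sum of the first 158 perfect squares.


n = 158
n(n+1)(2n+1)/6 = 158×159×317/6
= 7963674/6 = 1327279

Σk² = 1327279


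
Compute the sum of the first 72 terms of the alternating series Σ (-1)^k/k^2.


S = -1 + 1/4 - 1/9 + 1/16 - 1/25 + 1/36 - 1/49 + 1/64 ± ...
= -0.8224
(Full series converges to -π²/12 ≈ -0.8225)

S_72 = -0.8224


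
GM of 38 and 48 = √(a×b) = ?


GM = √(38×48) = √1824 = 42.7083

GM = 42.7083


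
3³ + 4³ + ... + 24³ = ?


Σₖ₌3^24 k³ = [24·25/2]² − [2·3/2]²
= 90000 − 9 = 89991

Σk³ = 89991


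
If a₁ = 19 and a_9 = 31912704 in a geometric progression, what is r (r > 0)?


r^(n-1) = aₙ/a₁
r^8 = 31912704/19 = 1679616
r = 1679616^(1/8)
= ±6; taking r > 0 gives r = 6

r = 6


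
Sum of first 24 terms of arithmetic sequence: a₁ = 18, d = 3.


aₙ = 18 + (24-1)×3 = 87
Sₙ = n(a₁+aₙ)/2 = 24×(18+87)/2
= 24×105/2 = 1260

S_24 = 1260


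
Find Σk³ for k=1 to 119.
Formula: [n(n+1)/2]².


n(n+1)/2 = 119×120/2 = 7140
Σk³ = 7140² = 50979600

Σk³ = 50979600


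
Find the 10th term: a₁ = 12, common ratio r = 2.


aₙ = a₁·r^(n-1)
= 12×2^9
= 12×512
= 6144

a_10 = 6144


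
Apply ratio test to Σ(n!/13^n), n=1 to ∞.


aₙ = n!/13^n
a_{n+1}/aₙ = (n+1)!/13^(n+1) × 13^n/n!
= (n+1)/13
L = lim(n→∞) (n+1)/13 = ∞
L > 1 → series DIVERGES

Diverges (ratio test: L = ∞ > 1)


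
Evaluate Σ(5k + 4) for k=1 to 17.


Σ(5k+4) = 5·Σk + 4·n
= 5·153 + 4·17
= 765 + 68 = 833

Σ = 833


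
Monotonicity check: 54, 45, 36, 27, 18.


Differences: -9, -9, -9, -9
All differences < 0 → strictly DECREASING

Monotonically decreasing


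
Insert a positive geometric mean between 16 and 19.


GM = √(16×19) = √304 = 17.4356

GM = 17.4356


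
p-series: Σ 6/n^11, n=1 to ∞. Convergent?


p-series test: Σ c/n^p converges if p > 1, diverges if p ≤ 1 (constant c > 0 doesn't affect convergence).
p = 11
11 > 1 → CONVERGES

Converges (p = 11 > 1)


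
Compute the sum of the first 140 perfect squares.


n = 140
n(n+1)(2n+1)/6 = 140×141×281/6
= 5546940/6 = 924490

Σk² = 924490


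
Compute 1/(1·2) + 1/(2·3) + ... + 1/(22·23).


1/(k(k+1)) = 1/k - 1/(k+1) (partial fractions)
Telescoping: Σ = 1 - 1/23 = 22/23

Sum = 22/23


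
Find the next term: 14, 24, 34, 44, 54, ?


Pattern: arithmetic (d=10)
Terms: 14, 24, 34, 44, 54
Next term = 64

Next term = 64


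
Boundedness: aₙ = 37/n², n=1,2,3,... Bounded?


a₁ = 37, a₂ = 37/4, a₃ = 37/9, ...
0 < aₙ ≤ 37 for all n ≥ 1
The sequence IS bounded

Bounded (0 < aₙ ≤ 37)


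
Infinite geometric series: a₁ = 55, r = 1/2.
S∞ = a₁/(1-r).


S∞ = a₁/(1-r) = 55/(1 - 1/2)
= 55/(1/2)
= 110

S∞ = 110


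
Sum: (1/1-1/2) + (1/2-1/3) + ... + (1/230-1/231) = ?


Telescoping: adjacent terms cancel.
= 1/1 - 1/231
= 1 - 1/231 = 230/231

Sum = 230/231


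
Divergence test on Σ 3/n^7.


lim(n→∞) 3/n^7 = 0
lim aₙ = 0 → nth-term test is INCONCLUSIVE
(Need other tests; this is actually a convergent p-series with p=7 > 1)

Inconclusive (lim aₙ = 0; need another test)


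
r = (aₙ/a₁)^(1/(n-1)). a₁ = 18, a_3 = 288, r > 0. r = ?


r^(n-1) = aₙ/a₁
r^2 = 288/18 = 16
r = 16^(1/2)
= ±4; taking r > 0 gives r = 4

r = 4


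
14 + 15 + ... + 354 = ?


Σₖ₌14^354 k = Σₖ₌₁^354 k − Σₖ₌₁^13 k
= 354·355/2 − 13·14/2
= 62835 − 91 = 62744

Σk = 62744


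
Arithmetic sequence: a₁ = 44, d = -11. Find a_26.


aₙ = a₁ + (n-1)d
= 44 + (26-1)×-11
= 44 - 275
= -231

a_26 = -231


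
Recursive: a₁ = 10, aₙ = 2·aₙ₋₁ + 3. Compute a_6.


Computing step by step:
a_1 = 10
a_2 = 23
a_3 = 49
a_4 = 101
a_5 = 205
a_6 = 413


a_6 = 413


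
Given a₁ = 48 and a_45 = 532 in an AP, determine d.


d = (aₙ - a₁)/(n-1)
= (532 - 48)/(45-1)
= 484/44 = 11

d = 11


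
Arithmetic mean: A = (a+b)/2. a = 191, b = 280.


AM = (191 + 280)/2 = 471/2 = 235.5

AM = 235.5


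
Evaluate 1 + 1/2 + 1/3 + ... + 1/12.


H_12 = 1/1 + 1/2 + 1/3 + ... + 1/12
= 86021/27720
≈ 3.1032

H_12 = 86021/27720 ≈ 3.1032


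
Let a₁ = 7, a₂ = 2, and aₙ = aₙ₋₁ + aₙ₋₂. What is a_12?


Computing iteratively: 7, 2, 9, 11, 20, 31, 51, 82, 133, 215, 348, 563
a_12 = 563

a_12 = 563


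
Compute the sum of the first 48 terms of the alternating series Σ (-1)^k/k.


S = -1 + 1/2 - 1/3 + 1/4 - 1/5 + 1/6 - 1/7 + 1/8 ± ...
= -0.6828
(Full series converges to -ln(2) ≈ -0.6931)

S_48 = -0.6828


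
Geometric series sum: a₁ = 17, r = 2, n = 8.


Sₙ = 17×(2^8 - 1)/(2 - 1)
= 17×(256 - 1)/1
= 17×255/1
= 4335

S_8 = 4335


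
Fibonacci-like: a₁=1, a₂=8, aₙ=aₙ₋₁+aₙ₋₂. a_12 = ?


Computing iteratively: 1, 8, 9, 17, 26, 43, 69, 112, 181, 293, 474, 767
a_12 = 767

a_12 = 767


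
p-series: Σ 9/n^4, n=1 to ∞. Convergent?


p-series test: Σ c/n^p converges if p > 1, diverges if p ≤ 1 (constant c > 0 doesn't affect convergence).
p = 4
4 > 1 → CONVERGES

Converges (p = 4 > 1)


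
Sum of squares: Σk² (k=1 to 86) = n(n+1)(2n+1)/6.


n = 86
n(n+1)(2n+1)/6 = 86×87×173/6
= 1294386/6 = 215731

Σk² = 215731


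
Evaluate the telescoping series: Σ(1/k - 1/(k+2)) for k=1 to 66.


Telescoping with gap 2: two head and two tail terms survive.
= (1 + 1/2) - (1/67 + 1/68)
= 3/2 - 1/67 - 1/68 = 6699/4556

Sum = 6699/4556


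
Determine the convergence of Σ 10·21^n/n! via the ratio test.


aₙ = 10·21^n/n!
a_{n+1}/aₙ = 21^(n+1)/(n+1)! × n!/21^n  (constant 10 cancels)
= 21/(n+1)
L = lim(n→∞) 21/(n+1) = 0
L < 1 → series CONVERGES

Converges (ratio test: L = 0 < 1)


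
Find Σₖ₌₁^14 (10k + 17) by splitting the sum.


Σ(10k+17) = 10·Σk + 17·n
= 10·105 + 17·14
= 1050 + 238 = 1288

Σ = 1288


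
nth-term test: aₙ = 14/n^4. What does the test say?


lim(n→∞) 14/n^4 = 0
lim aₙ = 0 → nth-term test is INCONCLUSIVE
(Need other tests; this is actually a convergent p-series with p=4 > 1)

Inconclusive (lim aₙ = 0; need another test)


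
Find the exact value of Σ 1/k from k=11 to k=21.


Σₖ₌11^21 1/k = 1/11 + 1/12 + 1/13 + ... + 1/21
= 166770367/232792560
≈ 0.7164

Sum = 166770367/232792560 ≈ 0.7164


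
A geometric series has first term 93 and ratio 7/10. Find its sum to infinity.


S∞ = a₁/(1-r) = 93/(1 - 7/10)
= 93/(3/10)
= 310

S∞ = 310


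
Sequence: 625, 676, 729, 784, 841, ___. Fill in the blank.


Pattern: perfect squares: n²
Terms: 625, 676, 729, 784, 841
Next term = 900

Next term = 900


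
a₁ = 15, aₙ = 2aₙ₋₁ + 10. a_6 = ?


Computing step by step:
a_1 = 15
a_2 = 40
a_3 = 90
a_4 = 190
a_5 = 390
a_6 = 790


a_6 = 790


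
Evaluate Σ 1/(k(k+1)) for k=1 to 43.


1/(k(k+1)) = 1/k - 1/(k+1) (partial fractions)
Telescoping: Σ = 1 - 1/44 = 43/44

Sum = 43/44


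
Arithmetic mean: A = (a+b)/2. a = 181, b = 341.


AM = (181 + 341)/2 = 522/2 = 261

AM = 261


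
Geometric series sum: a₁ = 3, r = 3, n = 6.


Sₙ = 3×(3^6 - 1)/(3 - 1)
= 3×(729 - 1)/2
= 3×728/2
= 1092

S_6 = 1092


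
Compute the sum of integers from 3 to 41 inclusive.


Σₖ₌3^41 k = Σₖ₌₁^41 k − Σₖ₌₁^2 k
= 41·42/2 − 2·3/2
= 861 − 3 = 858

Σk = 858


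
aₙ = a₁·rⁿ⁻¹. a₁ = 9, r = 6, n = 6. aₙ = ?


aₙ = a₁·r^(n-1)
= 9×6^5
= 9×7776
= 69984

a_6 = 69984


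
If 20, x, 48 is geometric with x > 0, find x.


GM = √(20×48) = √960 = 30.9839

GM = 30.9839


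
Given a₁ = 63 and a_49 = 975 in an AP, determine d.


d = (aₙ - a₁)/(n-1)
= (975 - 63)/(49-1)
= 912/48 = 19

d = 19


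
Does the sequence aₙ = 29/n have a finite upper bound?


a₁ = 29, a₂ = 29/2, a₃ = 29/3, ...
0 < aₙ ≤ 29 for all n ≥ 1
Lower bound: 0, Upper bound: 29
The sequence IS bounded

Bounded (0 < aₙ ≤ 29)


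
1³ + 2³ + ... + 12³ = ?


n(n+1)/2 = 12×13/2 = 78
Σk³ = 78² = 6084

Σk³ = 6084


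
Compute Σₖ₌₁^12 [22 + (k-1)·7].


aₙ = 22 + (12-1)×7 = 99
Sₙ = n(a₁+aₙ)/2 = 12×(22+99)/2
= 12×121/2 = 726

S_12 = 726


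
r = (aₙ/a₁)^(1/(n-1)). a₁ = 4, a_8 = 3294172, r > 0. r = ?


r^(n-1) = aₙ/a₁
r^7 = 3294172/4 = 823543
r = 823543^(1/7)
= 7

r = 7


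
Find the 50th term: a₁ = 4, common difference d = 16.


aₙ = a₁ + (n-1)d
= 4 + (50-1)×16
= 4 + 784
= 788

a_50 = 788


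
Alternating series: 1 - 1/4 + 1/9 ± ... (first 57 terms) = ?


S = 1 - 1/4 + 1/9 - 1/16 + 1/25 - 1/36 + 1/49 - 1/64 ± ...
= 0.8226
(Full series converges to +π²/12 ≈ +0.8225)

S_57 = 0.8226


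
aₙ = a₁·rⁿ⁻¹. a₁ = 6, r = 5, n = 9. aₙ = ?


aₙ = a₁·r^(n-1)
= 6×5^8
= 6×390625
= 2343750

a_9 = 2343750


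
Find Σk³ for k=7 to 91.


Σₖ₌7^91 k³ = [91·92/2]² − [6·7/2]²
= 17522596 − 441 = 17522155

Σk³ = 17522155


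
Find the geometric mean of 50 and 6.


GM = √(50×6) = √300 = 17.3205

GM = 17.3205


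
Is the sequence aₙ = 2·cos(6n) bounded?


For all n, -1 ≤ cos(6n) ≤ 1, so -2 ≤ 2·cos(6n) ≤ 2
Lower bound: -2, Upper bound: 2
The sequence IS bounded

Bounded (-2 ≤ aₙ ≤ 2)


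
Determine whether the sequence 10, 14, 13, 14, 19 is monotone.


Differences: 4, -1, 1, 5
Difference at position 1 is +4 (> 0) but position 2 is -1 (< 0) — sequence both rises and falls
→ NOT monotonic

Not monotonic


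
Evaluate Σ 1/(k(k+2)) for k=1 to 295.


1/(k(k+2)) = (1/2)·(1/k - 1/(k+2)) (partial fractions)
Telescoping: Σ = (1/2)·(1 + 1/2 - 1/296 - 1/297) = 131275/175824

Sum = 131275/175824


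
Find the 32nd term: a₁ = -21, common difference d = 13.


aₙ = a₁ + (n-1)d
= -21 + (32-1)×13
= -21 + 403
= 382

a_32 = 382


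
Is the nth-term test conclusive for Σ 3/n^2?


lim(n→∞) 3/n^2 = 0
lim aₙ = 0 → nth-term test is INCONCLUSIVE
(Need other tests; this is actually a convergent p-series with p=2 > 1)

Inconclusive (lim aₙ = 0; need another test)


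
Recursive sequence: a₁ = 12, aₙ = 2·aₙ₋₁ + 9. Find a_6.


Computing step by step:
a_1 = 12
a_2 = 33
a_3 = 75
a_4 = 159
a_5 = 327
a_6 = 663


a_6 = 663


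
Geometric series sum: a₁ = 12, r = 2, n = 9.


Sₙ = 12×(2^9 - 1)/(2 - 1)
= 12×(512 - 1)/1
= 12×511/1
= 6132

S_9 = 6132


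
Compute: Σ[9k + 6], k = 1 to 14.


Σ(9k+6) = 9·Σk + 6·n
= 9·105 + 6·14
= 945 + 84 = 1029

Σ = 1029


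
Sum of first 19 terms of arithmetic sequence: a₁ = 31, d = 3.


aₙ = 31 + (19-1)×3 = 85
Sₙ = n(a₁+aₙ)/2 = 19×(31+85)/2
= 19×116/2 = 1102

S_19 = 1102


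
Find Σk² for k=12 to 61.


Σₖ₌12^61 k² = Σₖ₌₁^61 k² − Σₖ₌₁^11 k²
= 61·62·123/6 − 11·12·23/6
= 77531 − 506 = 77025

Σk² = 77025
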